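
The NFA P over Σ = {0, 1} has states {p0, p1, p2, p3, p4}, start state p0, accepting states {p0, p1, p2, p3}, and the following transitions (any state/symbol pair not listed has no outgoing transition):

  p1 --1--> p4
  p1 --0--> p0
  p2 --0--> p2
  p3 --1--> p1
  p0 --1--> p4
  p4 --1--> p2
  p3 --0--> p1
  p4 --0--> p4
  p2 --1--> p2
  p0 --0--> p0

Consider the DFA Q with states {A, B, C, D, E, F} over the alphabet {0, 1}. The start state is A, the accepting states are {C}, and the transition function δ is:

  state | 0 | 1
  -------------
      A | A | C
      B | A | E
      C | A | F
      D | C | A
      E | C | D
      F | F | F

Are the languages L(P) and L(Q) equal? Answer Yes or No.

No

The empty string ε is accepted by P but rejected by Q.
So L(P) ≠ L(Q).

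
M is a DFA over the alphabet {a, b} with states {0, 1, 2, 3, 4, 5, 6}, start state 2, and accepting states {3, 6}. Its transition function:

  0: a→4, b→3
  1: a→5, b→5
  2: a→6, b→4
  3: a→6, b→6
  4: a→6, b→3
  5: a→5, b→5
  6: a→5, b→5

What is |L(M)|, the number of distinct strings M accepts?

The useful subgraph on states {2, 3, 4, 6} is acyclic, so L(M) is finite; the longest accepting path visits 4 useful states, giving maximum string length 3.
Counting accepting paths from 2 by length: 1 of length 1, 2 of length 2, 2 of length 3. Total 5.

5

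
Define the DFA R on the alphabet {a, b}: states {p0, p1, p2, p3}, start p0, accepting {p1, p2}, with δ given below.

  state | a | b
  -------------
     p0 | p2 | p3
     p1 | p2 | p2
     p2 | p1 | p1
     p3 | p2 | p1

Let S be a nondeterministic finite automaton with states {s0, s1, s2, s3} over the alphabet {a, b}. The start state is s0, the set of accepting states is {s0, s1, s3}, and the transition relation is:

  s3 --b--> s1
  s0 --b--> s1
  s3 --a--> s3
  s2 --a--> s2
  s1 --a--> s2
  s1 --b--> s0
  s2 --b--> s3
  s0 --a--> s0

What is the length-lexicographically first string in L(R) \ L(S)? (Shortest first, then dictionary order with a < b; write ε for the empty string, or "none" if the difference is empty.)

The string ba is accepted by R but not by S.
No shorter string lies in the difference, and ba is the lexicographically first length-2 string in L(R) \ L(S).

ba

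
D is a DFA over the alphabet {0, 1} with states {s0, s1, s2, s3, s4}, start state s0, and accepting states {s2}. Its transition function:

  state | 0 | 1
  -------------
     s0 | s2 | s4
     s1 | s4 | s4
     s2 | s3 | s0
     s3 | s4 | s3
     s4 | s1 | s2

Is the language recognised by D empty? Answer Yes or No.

The string 0 is accepted: the run s0 → s2 ends in the accepting state s2.
Since at least one string is accepted, L(D) is not empty.

No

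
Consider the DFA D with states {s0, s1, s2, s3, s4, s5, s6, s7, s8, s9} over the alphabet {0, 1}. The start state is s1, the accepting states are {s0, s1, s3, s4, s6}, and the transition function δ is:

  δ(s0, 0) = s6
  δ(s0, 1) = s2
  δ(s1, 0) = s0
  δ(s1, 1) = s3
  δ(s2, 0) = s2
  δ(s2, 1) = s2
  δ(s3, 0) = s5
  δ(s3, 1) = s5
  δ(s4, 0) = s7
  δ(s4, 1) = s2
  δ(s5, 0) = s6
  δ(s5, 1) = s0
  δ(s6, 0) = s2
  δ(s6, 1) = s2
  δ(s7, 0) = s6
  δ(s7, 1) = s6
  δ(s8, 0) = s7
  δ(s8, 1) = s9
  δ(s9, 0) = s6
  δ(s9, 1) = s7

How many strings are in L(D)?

The useful subgraph on states {s0, s1, s3, s5, s6} is acyclic, so L(D) is finite; the longest accepting path visits 5 useful states, giving maximum string length 4.
Counting accepting paths from s1 by length: 1 of length 0, 2 of length 1, 1 of length 2, 4 of length 3, 2 of length 4. Total 10.

10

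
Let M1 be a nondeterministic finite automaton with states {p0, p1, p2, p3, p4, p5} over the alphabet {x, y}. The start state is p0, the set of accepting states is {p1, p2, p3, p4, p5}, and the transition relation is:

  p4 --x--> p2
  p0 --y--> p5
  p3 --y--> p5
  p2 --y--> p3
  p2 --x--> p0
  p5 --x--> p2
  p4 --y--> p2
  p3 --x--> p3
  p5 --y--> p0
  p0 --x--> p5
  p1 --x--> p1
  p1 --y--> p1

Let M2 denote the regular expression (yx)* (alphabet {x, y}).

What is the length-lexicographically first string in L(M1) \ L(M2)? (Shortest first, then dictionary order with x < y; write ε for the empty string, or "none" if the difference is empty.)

The string x is accepted by M1 but not by M2.
No shorter string lies in the difference, and x is the lexicographically first length-1 string in L(M1) \ L(M2).

x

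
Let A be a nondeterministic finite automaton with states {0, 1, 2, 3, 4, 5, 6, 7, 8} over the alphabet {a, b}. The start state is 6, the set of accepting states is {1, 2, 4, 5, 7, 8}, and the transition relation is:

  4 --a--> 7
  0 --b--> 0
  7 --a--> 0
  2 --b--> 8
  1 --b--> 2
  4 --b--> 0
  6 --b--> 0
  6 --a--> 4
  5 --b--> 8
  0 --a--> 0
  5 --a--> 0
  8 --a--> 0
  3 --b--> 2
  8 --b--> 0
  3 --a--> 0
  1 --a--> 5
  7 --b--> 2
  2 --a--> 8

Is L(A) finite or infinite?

finite

The useful states (reachable from 6 and able to reach an accepting state) are {2, 4, 6, 7, 8}.
Restricted to these states the transition graph has no cycle, so every accepting path has bounded length and L is finite.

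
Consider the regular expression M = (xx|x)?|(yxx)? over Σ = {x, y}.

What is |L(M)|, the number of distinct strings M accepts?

4

The expression has no Kleene star, so L(M) is finite. Expanding the alternatives gives {ε, x, xx, yxx}.
That is 1 of length 0, 1 of length 1, 1 of length 2, 1 of length 3: 4 strings in all.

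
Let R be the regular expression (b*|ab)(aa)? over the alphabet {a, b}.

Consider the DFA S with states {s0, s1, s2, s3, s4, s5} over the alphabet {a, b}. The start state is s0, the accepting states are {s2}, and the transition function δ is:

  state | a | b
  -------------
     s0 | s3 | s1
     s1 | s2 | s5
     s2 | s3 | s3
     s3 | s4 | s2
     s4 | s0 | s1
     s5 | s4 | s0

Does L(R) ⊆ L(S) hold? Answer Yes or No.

The empty string ε is in L(R) but not in L(S).
So L(R) ⊄ L(S).

No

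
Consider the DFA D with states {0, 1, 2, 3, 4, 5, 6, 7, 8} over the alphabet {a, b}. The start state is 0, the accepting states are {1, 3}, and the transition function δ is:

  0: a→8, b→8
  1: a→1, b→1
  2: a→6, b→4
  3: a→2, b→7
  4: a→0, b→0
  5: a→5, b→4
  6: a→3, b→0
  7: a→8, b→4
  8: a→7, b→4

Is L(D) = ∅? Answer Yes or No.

The states reachable from the start state are {0, 4, 7, 8}.
None of the accepting states {1, 3} is reachable, so no string is accepted and L(D) = ∅.

Yes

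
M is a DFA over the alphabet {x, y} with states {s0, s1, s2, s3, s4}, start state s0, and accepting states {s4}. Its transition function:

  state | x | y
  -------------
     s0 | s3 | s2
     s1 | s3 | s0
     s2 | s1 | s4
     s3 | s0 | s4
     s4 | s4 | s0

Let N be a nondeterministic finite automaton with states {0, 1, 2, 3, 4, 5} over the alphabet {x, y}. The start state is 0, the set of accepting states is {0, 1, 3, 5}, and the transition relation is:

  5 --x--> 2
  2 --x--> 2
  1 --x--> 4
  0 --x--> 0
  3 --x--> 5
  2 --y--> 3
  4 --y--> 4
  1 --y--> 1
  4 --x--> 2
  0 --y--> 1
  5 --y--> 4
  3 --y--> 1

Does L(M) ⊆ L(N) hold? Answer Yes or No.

No

The string xyx is in L(M) but not in L(N).
So L(M) ⊄ L(N).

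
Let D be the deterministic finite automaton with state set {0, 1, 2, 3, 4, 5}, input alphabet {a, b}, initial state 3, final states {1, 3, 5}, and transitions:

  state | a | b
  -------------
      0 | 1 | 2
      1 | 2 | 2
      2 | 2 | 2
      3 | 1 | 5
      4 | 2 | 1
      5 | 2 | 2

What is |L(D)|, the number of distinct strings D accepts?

The useful subgraph on states {1, 3, 5} is acyclic, so L(D) is finite; the longest accepting path visits 2 useful states, giving maximum string length 1.
Counting accepting paths from 3 by length: 1 of length 0, 2 of length 1. Total 3.

3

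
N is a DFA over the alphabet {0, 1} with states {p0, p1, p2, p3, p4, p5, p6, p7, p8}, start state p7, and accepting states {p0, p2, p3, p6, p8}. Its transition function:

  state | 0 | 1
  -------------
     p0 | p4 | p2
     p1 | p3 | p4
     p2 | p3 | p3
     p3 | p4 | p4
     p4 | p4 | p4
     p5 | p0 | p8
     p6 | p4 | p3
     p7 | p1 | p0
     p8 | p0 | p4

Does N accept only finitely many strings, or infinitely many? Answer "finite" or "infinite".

finite

The useful states (reachable from p7 and able to reach an accepting state) are {p0, p1, p2, p3, p7}.
Restricted to these states the transition graph has no cycle, so every accepting path has bounded length and L is finite.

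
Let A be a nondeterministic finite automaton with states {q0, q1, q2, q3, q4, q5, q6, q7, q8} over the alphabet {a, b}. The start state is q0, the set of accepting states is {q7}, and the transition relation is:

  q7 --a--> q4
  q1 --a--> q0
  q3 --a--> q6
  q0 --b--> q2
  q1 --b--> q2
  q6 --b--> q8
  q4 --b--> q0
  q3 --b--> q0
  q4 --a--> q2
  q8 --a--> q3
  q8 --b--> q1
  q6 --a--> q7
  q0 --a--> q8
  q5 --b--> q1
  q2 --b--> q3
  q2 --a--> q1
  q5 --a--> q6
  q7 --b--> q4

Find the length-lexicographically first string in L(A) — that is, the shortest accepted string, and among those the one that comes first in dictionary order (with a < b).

A breadth-first search from q0 reaches an accepting state first via the path q0 → q8 → q3 → q6 → q7 on input aaaa.
No string of length < 4 is accepted (BFS exhausts all shorter strings without reaching an accepting state), and aaaa is the lexicographically least accepting string of length 4.

aaaa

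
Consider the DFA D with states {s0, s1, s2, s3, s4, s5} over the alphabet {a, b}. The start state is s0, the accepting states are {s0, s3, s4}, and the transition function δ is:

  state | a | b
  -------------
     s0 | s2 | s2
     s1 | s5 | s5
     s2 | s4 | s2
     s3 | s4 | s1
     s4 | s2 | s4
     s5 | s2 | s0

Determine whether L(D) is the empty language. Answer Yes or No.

No

The empty string ε is accepted: the run s0 ends in the accepting state s0.
Since at least one string is accepted, L(D) is not empty.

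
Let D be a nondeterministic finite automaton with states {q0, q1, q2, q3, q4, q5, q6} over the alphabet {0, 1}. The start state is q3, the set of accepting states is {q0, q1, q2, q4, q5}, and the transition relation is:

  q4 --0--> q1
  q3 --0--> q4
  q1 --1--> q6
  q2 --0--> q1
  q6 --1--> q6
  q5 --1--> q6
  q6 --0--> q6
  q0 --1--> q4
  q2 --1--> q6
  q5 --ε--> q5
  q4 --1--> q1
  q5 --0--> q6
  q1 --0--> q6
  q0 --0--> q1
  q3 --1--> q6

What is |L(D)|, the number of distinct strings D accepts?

3

The useful subgraph on states {q1, q3, q4} is acyclic, so L(D) is finite; the longest accepting path visits 3 useful states, giving maximum string length 2.
Counting accepting paths from q3 by length: 1 of length 1, 2 of length 2. Total 3.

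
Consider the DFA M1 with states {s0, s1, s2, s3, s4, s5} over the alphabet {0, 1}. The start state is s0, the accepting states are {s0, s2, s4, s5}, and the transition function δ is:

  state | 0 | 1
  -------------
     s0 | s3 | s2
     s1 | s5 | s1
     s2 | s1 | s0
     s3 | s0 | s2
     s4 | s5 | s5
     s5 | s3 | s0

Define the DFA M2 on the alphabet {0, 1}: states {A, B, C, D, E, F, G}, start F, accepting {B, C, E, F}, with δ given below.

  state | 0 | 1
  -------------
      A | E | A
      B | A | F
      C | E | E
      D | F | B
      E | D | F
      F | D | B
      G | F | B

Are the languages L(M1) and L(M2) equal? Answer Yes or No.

Yes

Exploring the product automaton M1 × M2 from the start pair (s0, F), following both machines on each input symbol, reaches 5 state pairs: (s0, F), (s3, D), (s2, B), (s1, A), (s5, E).
M1 accepts in {s0, s2, s4, s5} and M2 accepts in {B, C, E, F}. In every reachable pair the two components are either both accepting — (s0, F), (s2, B), (s5, E) — or both non-accepting, so no string is accepted by exactly one of the machines: L(M1) \ L(M2) and L(M2) \ L(M1) are both empty.
Hence every string is accepted by M1 iff it is accepted by M2, and the two languages coincide.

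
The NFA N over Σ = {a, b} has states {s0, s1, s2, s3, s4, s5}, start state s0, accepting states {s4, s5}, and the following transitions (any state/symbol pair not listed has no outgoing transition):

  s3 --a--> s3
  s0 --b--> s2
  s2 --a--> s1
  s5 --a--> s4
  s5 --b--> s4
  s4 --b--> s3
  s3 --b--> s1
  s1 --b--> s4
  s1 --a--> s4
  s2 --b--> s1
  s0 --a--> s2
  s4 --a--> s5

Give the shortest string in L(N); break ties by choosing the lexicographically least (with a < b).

aaa

A breadth-first search from s0 reaches an accepting state first via the path s0 → s2 → s1 → s4 on input aaa.
No string of length < 3 is accepted (BFS exhausts all shorter strings without reaching an accepting state), and aaa is the lexicographically least accepting string of length 3.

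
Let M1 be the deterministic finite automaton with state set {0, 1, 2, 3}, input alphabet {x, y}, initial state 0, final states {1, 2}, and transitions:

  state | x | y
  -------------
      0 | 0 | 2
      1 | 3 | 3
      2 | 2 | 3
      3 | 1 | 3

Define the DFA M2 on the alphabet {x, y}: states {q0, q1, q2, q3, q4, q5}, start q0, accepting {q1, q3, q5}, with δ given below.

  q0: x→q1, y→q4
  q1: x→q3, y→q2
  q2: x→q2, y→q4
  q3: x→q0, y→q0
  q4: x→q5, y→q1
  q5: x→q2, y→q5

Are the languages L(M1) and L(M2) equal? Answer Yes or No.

No

The string y is accepted by M1 but rejected by M2.
So L(M1) ≠ L(M2).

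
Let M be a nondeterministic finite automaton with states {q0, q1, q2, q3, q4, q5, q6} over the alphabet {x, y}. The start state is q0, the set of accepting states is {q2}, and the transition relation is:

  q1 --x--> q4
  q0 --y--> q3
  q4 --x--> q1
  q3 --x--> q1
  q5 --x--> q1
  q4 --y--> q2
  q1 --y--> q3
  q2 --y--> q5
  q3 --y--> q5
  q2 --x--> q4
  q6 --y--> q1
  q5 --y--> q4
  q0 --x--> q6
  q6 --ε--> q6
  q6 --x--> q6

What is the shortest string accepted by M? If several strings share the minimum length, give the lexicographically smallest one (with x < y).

xyxy

A breadth-first search from q0 reaches an accepting state first via the path q0 → q6 → q1 → q4 → q2 on input xyxy.
No string of length < 4 is accepted (BFS exhausts all shorter strings without reaching an accepting state), and xyxy is the lexicographically least accepting string of length 4.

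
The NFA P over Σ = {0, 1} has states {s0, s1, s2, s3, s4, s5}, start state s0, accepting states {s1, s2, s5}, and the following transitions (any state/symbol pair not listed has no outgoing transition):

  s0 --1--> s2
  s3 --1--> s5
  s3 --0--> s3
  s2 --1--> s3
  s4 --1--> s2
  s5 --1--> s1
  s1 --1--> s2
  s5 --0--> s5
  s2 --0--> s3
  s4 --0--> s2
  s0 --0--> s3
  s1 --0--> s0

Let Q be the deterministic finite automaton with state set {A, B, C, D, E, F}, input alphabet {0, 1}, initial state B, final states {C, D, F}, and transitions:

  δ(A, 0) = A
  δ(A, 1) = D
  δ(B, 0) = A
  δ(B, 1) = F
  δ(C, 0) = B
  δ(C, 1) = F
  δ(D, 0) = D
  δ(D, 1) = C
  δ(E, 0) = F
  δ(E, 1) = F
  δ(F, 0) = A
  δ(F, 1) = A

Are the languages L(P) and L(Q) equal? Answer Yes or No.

Exploring the product automaton P × Q from the start pair (s0, B), following both machines on each input symbol, reaches 5 state pairs: (s0, B), (s3, A), (s2, F), (s5, D), (s1, C).
P accepts in {s1, s2, s5} and Q accepts in {C, D, F}. In every reachable pair the two components are either both accepting — (s2, F), (s5, D), (s1, C) — or both non-accepting, so no string is accepted by exactly one of the machines: L(P) \ L(Q) and L(Q) \ L(P) are both empty.
Hence every string is accepted by P iff it is accepted by Q, and the two languages coincide.

Yes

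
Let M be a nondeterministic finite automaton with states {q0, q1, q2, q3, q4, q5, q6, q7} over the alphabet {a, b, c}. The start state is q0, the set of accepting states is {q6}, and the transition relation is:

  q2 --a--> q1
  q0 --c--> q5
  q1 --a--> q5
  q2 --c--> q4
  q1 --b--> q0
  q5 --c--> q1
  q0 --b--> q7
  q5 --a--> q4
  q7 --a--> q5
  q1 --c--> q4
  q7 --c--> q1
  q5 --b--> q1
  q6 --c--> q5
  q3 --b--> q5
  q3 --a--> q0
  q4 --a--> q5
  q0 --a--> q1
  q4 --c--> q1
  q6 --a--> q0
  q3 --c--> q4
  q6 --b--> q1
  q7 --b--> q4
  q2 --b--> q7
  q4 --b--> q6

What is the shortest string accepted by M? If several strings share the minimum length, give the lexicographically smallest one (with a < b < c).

A breadth-first search from q0 reaches an accepting state first via the path q0 → q1 → q4 → q6 on input acb.
No string of length < 3 is accepted (BFS exhausts all shorter strings without reaching an accepting state), and acb is the lexicographically least accepting string of length 3.

acb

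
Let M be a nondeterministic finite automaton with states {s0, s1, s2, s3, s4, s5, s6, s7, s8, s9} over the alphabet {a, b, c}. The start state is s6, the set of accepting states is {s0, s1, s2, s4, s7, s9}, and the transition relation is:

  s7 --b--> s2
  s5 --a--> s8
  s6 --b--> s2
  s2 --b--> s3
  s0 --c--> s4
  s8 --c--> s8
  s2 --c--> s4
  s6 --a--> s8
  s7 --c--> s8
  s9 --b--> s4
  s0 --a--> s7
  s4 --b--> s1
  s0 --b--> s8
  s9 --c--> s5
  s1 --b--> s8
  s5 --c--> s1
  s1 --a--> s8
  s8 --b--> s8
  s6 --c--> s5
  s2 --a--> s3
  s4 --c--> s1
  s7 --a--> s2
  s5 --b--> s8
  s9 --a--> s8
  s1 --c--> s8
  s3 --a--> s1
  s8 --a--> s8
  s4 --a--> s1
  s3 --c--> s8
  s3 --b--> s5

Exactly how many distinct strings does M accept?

The useful subgraph on states {s1, s2, s3, s4, s5, s6} is acyclic, so L(M) is finite; the longest accepting path visits 5 useful states, giving maximum string length 4.
Counting accepting paths from s6 by length: 1 of length 1, 2 of length 2, 5 of length 3, 2 of length 4. Total 10.

10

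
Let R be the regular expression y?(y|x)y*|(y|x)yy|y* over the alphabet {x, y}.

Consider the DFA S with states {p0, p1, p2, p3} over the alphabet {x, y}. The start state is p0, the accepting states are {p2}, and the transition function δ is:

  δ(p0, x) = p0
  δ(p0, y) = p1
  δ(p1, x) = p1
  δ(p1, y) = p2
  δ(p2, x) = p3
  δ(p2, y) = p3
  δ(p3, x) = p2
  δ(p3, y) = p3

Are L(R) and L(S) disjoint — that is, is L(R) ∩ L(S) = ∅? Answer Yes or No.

No

The string yy is accepted by both R and S.
Hence L(R) ∩ L(S) ≠ ∅.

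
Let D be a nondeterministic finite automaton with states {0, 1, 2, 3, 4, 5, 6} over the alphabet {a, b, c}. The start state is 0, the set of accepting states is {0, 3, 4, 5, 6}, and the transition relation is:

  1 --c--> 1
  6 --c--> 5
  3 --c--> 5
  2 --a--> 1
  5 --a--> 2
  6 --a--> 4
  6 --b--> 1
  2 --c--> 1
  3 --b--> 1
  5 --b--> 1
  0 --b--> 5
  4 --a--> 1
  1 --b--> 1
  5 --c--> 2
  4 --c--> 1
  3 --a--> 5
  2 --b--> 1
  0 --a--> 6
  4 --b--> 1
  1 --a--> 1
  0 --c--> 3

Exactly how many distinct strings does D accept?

The useful subgraph on states {0, 3, 4, 5, 6} is acyclic, so L(D) is finite; the longest accepting path visits 3 useful states, giving maximum string length 2.
Counting accepting paths from 0 by length: 1 of length 0, 3 of length 1, 4 of length 2. Total 8.

8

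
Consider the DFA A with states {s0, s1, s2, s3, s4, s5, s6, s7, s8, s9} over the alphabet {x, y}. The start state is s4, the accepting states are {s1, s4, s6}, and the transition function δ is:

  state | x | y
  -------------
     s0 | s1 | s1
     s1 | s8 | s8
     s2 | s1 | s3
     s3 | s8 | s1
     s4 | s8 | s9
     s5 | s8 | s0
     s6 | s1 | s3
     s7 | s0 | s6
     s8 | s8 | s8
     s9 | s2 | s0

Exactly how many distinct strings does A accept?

5

The useful subgraph on states {s0, s1, s2, s3, s4, s9} is acyclic, so L(A) is finite; the longest accepting path visits 5 useful states, giving maximum string length 4.
Counting accepting paths from s4 by length: 1 of length 0, 3 of length 3, 1 of length 4. Total 5.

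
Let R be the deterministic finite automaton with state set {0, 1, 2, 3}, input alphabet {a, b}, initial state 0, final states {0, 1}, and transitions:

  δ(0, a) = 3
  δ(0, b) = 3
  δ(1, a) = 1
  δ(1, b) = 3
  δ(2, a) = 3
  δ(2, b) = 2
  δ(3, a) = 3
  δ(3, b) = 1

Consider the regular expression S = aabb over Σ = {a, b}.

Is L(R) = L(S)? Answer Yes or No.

The empty string ε is accepted by R but rejected by S.
So L(R) ≠ L(S).

No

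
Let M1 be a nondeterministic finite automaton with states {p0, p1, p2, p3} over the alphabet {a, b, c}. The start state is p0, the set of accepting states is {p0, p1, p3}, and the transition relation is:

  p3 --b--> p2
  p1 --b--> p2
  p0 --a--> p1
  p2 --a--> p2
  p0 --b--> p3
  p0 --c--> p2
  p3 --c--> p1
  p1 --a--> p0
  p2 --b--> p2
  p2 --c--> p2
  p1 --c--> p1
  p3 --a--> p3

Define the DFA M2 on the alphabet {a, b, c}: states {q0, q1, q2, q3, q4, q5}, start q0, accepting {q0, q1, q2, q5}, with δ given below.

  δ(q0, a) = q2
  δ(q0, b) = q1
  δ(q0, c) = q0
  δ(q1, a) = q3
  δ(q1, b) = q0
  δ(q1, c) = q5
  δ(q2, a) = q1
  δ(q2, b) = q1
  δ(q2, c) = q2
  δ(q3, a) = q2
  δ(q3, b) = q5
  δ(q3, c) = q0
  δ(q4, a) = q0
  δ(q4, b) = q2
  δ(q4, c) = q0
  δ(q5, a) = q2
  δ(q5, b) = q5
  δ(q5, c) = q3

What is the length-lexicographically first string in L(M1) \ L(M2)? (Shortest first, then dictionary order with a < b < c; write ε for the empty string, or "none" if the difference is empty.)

The string ba is accepted by M1 but not by M2.
No shorter string lies in the difference, and ba is the lexicographically first length-2 string in L(M1) \ L(M2).

ba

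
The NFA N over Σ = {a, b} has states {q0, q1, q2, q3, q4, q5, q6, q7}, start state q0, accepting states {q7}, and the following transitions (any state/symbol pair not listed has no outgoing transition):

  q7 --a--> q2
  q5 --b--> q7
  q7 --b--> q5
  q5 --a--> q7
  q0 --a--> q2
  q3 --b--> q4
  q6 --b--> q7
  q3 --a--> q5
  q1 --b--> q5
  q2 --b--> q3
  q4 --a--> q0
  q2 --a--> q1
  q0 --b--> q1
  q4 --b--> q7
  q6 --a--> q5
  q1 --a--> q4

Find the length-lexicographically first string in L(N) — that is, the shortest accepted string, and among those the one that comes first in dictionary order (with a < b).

A breadth-first search from q0 reaches an accepting state first via the path q0 → q1 → q4 → q7 on input bab.
No string of length < 3 is accepted (BFS exhausts all shorter strings without reaching an accepting state), and bab is the lexicographically least accepting string of length 3.

bab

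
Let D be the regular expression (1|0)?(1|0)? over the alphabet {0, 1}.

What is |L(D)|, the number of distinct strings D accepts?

7

The expression has no Kleene star, so L(D) is finite. Expanding the alternatives gives {ε, 0, 1, 00, 01, 10, 11}.
That is 1 of length 0, 2 of length 1, 4 of length 2: 7 strings in all.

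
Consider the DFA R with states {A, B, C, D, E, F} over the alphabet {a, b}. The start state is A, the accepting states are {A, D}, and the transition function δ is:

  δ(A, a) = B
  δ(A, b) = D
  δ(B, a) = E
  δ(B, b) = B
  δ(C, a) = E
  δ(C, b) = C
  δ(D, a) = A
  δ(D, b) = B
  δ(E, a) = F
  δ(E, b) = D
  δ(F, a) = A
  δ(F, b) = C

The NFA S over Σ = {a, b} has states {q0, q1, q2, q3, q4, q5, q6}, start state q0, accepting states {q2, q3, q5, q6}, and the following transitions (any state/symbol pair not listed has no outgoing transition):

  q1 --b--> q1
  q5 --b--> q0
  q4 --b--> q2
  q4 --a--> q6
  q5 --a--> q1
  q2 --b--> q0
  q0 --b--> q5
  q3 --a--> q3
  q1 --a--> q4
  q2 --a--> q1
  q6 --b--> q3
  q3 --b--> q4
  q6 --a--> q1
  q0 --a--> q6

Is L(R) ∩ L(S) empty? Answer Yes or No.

No

The string b is accepted by both R and S.
Hence L(R) ∩ L(S) ≠ ∅.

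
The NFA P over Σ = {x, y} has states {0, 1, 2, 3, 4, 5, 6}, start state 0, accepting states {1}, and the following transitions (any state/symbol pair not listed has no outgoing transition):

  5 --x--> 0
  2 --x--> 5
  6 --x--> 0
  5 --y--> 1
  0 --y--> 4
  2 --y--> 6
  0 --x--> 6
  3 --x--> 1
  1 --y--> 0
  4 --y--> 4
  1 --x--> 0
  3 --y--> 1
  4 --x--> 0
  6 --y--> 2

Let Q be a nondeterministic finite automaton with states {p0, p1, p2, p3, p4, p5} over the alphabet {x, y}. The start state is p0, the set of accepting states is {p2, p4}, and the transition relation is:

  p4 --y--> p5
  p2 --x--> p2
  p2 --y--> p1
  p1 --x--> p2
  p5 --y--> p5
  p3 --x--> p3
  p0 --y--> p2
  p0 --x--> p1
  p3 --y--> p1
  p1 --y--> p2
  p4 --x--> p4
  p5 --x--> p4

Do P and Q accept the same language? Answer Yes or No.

No

The string xyxy is accepted by P but rejected by Q.
So L(P) ≠ L(Q).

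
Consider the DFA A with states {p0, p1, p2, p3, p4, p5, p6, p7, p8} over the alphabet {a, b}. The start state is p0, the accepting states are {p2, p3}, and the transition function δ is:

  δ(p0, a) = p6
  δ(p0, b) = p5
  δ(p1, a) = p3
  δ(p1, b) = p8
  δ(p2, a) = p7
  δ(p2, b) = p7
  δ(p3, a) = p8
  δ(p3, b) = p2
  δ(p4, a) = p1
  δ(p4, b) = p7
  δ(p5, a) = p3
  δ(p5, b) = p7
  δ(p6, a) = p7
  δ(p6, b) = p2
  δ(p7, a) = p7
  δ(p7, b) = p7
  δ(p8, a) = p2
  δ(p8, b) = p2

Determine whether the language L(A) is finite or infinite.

finite

The useful states (reachable from p0 and able to reach an accepting state) are {p0, p2, p3, p5, p6, p8}.
Restricted to these states the transition graph has no cycle, so every accepting path has bounded length and L is finite.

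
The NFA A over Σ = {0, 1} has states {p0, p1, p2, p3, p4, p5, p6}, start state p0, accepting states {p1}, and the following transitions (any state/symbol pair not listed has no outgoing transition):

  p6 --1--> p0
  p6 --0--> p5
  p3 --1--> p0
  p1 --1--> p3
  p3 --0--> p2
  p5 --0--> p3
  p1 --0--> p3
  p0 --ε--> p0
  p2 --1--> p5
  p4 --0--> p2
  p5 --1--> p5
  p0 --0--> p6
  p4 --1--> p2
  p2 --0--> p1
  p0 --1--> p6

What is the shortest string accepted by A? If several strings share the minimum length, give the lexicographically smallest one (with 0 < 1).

00000

A breadth-first search from p0 reaches an accepting state first via the path p0 → p6 → p5 → p3 → p2 → p1 on input 00000.
No string of length < 5 is accepted (BFS exhausts all shorter strings without reaching an accepting state), and 00000 is the lexicographically least accepting string of length 5.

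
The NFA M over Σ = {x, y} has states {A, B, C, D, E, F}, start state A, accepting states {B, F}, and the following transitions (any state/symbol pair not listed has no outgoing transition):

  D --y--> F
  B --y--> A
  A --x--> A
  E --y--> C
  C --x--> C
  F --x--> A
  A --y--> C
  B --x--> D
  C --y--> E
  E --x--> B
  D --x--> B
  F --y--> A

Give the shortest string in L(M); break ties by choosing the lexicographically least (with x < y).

yyx

A breadth-first search from A reaches an accepting state first via the path A → C → E → B on input yyx.
No string of length < 3 is accepted (BFS exhausts all shorter strings without reaching an accepting state), and yyx is the lexicographically least accepting string of length 3.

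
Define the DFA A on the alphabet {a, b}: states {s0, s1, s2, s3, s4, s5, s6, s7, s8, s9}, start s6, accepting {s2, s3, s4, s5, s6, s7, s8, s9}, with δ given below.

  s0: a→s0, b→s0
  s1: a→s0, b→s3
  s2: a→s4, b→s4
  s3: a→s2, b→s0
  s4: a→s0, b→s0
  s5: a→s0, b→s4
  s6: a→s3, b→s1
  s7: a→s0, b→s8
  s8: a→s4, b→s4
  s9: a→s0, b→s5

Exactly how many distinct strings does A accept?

The useful subgraph on states {s1, s2, s3, s4, s6} is acyclic, so L(A) is finite; the longest accepting path visits 5 useful states, giving maximum string length 4.
Counting accepting paths from s6 by length: 1 of length 0, 1 of length 1, 2 of length 2, 3 of length 3, 2 of length 4. Total 9.

9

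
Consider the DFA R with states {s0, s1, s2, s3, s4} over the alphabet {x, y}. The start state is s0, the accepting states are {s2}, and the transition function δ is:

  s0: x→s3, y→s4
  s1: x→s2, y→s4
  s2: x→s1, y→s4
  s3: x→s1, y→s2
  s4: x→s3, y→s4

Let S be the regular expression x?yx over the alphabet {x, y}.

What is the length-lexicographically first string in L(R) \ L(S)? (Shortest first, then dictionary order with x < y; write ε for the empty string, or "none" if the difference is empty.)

xy

The string xy is accepted by R but not by S.
No shorter string lies in the difference, and xy is the lexicographically first length-2 string in L(R) \ L(S).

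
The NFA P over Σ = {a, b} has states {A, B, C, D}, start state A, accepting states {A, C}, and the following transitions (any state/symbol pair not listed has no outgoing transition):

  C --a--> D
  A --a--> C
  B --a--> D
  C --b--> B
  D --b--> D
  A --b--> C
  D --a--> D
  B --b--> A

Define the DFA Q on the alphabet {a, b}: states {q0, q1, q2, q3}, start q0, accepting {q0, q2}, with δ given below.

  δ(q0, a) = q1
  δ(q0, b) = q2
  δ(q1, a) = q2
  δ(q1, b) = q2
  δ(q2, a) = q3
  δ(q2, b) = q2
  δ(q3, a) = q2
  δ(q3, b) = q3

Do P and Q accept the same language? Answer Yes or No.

No

The string a is accepted by P but rejected by Q.
So L(P) ≠ L(Q).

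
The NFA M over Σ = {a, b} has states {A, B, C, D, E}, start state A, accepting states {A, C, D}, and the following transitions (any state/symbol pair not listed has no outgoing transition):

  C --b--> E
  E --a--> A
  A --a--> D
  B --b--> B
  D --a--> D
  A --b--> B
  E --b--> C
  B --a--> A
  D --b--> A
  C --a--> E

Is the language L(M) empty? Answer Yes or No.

The empty string ε is accepted: the run A ends in the accepting state A.
Since at least one string is accepted, L(M) is not empty.

No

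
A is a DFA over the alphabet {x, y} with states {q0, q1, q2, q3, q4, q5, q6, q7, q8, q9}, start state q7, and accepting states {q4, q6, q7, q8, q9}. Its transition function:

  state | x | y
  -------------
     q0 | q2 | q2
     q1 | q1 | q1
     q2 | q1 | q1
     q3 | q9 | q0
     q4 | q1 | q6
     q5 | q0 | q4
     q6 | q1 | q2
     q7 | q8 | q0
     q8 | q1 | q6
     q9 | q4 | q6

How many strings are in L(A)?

The useful subgraph on states {q6, q7, q8} is acyclic, so L(A) is finite; the longest accepting path visits 3 useful states, giving maximum string length 2.
Counting accepting paths from q7 by length: 1 of length 0, 1 of length 1, 1 of length 2. Total 3.

3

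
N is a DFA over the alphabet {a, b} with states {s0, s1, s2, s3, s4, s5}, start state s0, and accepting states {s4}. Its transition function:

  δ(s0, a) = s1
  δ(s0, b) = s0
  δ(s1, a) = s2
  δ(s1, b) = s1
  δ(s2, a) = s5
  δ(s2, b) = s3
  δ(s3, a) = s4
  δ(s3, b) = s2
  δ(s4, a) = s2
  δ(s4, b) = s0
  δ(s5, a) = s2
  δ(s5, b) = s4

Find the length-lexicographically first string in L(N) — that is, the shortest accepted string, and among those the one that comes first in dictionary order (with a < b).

aaab

A breadth-first search from s0 reaches an accepting state first via the path s0 → s1 → s2 → s5 → s4 on input aaab.
No string of length < 4 is accepted (BFS exhausts all shorter strings without reaching an accepting state), and aaab is the lexicographically least accepting string of length 4.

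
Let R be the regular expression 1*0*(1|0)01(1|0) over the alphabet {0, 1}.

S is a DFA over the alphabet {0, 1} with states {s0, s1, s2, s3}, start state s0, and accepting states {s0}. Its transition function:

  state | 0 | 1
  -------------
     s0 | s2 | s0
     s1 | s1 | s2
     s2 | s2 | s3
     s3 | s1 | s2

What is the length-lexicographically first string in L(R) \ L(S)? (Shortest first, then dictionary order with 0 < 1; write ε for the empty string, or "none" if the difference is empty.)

0010

The string 0010 is accepted by R but not by S.
No shorter string lies in the difference, and 0010 is the lexicographically first length-4 string in L(R) \ L(S).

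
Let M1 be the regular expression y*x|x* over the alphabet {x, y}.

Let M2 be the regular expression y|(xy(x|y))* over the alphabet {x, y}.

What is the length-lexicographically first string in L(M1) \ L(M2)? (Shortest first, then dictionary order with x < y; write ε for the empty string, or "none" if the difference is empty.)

The string x is accepted by M1 but not by M2.
No shorter string lies in the difference, and x is the lexicographically first length-1 string in L(M1) \ L(M2).

x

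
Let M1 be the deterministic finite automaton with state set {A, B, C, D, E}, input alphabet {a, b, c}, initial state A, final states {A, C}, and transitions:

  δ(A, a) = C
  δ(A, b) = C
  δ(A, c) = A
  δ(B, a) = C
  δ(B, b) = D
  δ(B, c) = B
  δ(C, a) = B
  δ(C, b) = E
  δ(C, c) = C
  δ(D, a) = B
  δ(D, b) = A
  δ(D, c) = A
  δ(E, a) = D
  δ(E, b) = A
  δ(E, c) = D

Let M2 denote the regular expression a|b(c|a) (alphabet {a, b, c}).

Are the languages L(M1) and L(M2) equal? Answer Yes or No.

No

The empty string ε is accepted by M1 but rejected by M2.
So L(M1) ≠ L(M2).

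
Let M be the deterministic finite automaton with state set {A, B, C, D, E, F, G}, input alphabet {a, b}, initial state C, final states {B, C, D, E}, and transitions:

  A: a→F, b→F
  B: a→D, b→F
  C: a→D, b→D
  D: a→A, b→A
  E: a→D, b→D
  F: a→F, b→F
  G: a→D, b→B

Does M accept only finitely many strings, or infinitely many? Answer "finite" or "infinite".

finite

The useful states (reachable from C and able to reach an accepting state) are {C, D}.
Restricted to these states the transition graph has no cycle, so every accepting path has bounded length and L is finite.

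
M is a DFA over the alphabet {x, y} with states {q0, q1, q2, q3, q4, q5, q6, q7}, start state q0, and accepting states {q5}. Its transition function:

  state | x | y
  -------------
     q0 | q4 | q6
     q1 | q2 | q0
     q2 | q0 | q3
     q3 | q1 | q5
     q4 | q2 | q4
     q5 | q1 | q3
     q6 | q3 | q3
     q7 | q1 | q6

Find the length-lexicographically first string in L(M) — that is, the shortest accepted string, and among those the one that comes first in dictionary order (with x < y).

A breadth-first search from q0 reaches an accepting state first via the path q0 → q6 → q3 → q5 on input yxy.
No string of length < 3 is accepted (BFS exhausts all shorter strings without reaching an accepting state), and yxy is the lexicographically least accepting string of length 3.

yxy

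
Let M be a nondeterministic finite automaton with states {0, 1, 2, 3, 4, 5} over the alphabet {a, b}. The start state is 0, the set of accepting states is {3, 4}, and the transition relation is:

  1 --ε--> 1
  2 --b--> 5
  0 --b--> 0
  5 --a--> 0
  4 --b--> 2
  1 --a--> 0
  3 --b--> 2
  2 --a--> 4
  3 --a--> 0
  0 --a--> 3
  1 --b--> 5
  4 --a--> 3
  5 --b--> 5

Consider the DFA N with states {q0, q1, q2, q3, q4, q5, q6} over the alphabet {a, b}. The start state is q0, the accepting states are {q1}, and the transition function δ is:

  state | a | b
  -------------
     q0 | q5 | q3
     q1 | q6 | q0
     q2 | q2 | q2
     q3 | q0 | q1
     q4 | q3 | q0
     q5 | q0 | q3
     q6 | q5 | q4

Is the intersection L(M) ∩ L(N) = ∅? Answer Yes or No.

Yes

Exploring the product automaton M × N from the start pair (0, q0), following both machines on each input symbol, reaches 19 state pairs: (0, q0), (3, q5), (0, q3), (2, q3), (3, q0), (0, q1), (4, q0), (5, q1), (0, q5), (3, q6), (0, q6), (5, q0), (2, q4), (0, q4), (5, q3), (4, q3), (3, q3), (2, q1), (4, q6).
M accepts in {3, 4} and N accepts in {q1}; no reachable pair has both components accepting, so no string drives both machines to acceptance simultaneously and L(M) ∩ L(N) = ∅.
So no string is accepted by both, and the intersection is empty.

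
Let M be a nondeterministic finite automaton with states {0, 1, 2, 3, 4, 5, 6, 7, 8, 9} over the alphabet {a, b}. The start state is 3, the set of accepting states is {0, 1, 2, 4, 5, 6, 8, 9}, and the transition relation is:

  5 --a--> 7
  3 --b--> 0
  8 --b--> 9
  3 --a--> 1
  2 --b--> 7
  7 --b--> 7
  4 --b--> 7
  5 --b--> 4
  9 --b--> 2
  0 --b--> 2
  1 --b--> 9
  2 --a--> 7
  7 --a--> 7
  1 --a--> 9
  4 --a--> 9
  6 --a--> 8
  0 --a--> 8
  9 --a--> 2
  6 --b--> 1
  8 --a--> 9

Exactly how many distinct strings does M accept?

The useful subgraph on states {0, 1, 2, 3, 8, 9} is acyclic, so L(M) is finite; the longest accepting path visits 5 useful states, giving maximum string length 4.
Counting accepting paths from 3 by length: 2 of length 1, 4 of length 2, 6 of length 3, 4 of length 4. Total 16.

16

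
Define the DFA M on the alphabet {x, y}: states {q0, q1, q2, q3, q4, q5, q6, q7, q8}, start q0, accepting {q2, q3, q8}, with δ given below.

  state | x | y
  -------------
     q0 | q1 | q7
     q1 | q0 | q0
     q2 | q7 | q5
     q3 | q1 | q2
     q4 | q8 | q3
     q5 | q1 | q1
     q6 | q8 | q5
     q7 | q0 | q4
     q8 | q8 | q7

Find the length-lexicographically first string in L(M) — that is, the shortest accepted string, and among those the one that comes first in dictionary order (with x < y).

A breadth-first search from q0 reaches an accepting state first via the path q0 → q7 → q4 → q8 on input yyx.
No string of length < 3 is accepted (BFS exhausts all shorter strings without reaching an accepting state), and yyx is the lexicographically least accepting string of length 3.

yyx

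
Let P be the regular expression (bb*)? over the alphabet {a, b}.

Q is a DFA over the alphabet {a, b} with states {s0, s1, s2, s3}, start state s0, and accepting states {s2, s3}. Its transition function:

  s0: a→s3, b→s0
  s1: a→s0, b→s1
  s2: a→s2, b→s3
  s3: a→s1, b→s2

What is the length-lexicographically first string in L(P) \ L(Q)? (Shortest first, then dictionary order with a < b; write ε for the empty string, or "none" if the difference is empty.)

ε

The empty string ε is accepted by P but not by Q.
Since ε is the unique shortest string, it is the required witness.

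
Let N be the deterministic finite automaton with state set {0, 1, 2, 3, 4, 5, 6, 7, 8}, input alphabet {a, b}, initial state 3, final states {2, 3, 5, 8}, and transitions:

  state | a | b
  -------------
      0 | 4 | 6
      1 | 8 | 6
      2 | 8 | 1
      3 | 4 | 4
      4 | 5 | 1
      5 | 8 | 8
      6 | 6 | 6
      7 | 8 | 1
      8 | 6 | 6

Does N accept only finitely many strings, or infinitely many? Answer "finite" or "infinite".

The useful states (reachable from 3 and able to reach an accepting state) are {1, 3, 4, 5, 8}.
Restricted to these states the transition graph has no cycle, so every accepting path has bounded length and L is finite.

finite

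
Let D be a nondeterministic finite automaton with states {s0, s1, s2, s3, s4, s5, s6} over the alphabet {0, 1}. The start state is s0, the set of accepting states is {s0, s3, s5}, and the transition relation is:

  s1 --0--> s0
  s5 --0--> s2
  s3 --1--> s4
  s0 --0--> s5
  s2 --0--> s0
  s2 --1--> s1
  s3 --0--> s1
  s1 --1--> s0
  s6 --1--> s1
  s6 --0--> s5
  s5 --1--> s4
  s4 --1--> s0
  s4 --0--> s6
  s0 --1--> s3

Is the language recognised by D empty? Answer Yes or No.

The empty string ε is accepted: the run s0 ends in the accepting state s0.
Since at least one string is accepted, L(D) is not empty.

No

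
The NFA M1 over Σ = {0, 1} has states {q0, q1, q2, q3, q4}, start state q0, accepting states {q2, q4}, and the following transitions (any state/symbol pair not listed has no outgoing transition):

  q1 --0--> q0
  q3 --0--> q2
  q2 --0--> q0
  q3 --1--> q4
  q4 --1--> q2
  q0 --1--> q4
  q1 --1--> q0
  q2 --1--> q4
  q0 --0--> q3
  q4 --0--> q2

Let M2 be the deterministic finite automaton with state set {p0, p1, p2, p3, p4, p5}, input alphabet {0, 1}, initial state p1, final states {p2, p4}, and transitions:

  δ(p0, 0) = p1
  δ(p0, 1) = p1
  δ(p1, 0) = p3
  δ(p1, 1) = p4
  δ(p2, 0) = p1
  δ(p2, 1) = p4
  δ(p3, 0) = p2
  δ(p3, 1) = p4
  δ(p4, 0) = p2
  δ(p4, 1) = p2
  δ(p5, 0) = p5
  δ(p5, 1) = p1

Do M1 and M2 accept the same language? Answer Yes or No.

Yes

Exploring the product automaton M1 × M2 from the start pair (q0, p1), following both machines on each input symbol, reaches 4 state pairs: (q0, p1), (q3, p3), (q4, p4), (q2, p2).
M1 accepts in {q2, q4} and M2 accepts in {p2, p4}. In every reachable pair the two components are either both accepting — (q4, p4), (q2, p2) — or both non-accepting, so no string is accepted by exactly one of the machines: L(M1) \ L(M2) and L(M2) \ L(M1) are both empty.
Hence every string is accepted by M1 iff it is accepted by M2, and the two languages coincide.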